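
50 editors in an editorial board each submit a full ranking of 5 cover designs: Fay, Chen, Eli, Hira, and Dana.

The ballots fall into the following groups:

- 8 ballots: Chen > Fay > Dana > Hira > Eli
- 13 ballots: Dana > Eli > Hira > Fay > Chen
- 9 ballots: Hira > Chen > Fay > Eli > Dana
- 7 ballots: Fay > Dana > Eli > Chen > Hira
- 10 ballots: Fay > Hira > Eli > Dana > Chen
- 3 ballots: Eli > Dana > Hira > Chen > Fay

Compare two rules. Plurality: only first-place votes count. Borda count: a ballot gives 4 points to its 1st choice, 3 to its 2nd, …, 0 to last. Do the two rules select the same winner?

Yes

Plurality first-place counts: Fay 17, Chen 8, Eli 3, Hira 9, Dana 13 → Fay.
Borda totals: Fay 123, Chen 69, Eli 94, Hira 106, Dana 108 → Fay.
The two rules agree on Fay.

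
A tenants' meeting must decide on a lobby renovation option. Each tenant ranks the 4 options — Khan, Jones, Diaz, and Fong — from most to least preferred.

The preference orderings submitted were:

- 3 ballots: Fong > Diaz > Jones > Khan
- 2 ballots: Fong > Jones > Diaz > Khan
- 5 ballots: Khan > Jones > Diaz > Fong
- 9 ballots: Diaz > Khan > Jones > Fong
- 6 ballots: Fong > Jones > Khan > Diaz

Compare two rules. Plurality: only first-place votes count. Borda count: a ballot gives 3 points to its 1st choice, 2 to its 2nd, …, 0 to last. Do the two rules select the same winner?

Plurality first-place counts: Khan 5, Jones 0, Diaz 9, Fong 11 → Fong.
Borda totals: Khan 39, Jones 38, Diaz 40, Fong 33 → Diaz.
The two rules disagree: plurality picks Fong, Borda picks Diaz.

No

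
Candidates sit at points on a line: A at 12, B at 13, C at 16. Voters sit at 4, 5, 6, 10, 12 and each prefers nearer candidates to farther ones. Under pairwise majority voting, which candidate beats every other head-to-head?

A

With single-peaked preferences on a line, the Condorcet winner is the candidate closest to the median voter.
The median voter (position 6) is closest to A at 12.
Check: A vs C — voters closer to A: 5 of 5.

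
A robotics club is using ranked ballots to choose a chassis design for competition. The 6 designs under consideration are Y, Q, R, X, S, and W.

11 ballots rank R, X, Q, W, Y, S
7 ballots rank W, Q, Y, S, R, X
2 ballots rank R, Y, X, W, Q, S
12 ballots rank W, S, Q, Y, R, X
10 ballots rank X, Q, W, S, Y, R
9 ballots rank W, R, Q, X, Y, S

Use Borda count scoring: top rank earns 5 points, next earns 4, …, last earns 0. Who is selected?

Borda scores:
  Y: 11·1 + 7·3 + 2·4 + 12·2 + 10·1 + 9·1 = 83
  Q: 11·3 + 7·4 + 2·1 + 12·3 + 10·4 + 9·3 = 166
  R: 11·5 + 7·1 + 2·5 + 12·1 + 10·0 + 9·4 = 120
  X: 11·4 + 7·0 + 2·3 + 12·0 + 10·5 + 9·2 = 118
  S: 11·0 + 7·2 + 2·0 + 12·4 + 10·2 + 9·0 = 82
  W: 11·2 + 7·5 + 2·2 + 12·5 + 10·3 + 9·5 = 196
W has the highest total.

W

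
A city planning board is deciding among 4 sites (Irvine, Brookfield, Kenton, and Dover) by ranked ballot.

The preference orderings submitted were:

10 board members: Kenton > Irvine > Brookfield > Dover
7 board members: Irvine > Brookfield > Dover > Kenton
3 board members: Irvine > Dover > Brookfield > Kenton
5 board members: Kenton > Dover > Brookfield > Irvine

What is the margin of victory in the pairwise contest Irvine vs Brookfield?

Ballots ranking Irvine above Brookfield: 10+7+3 = 20.
Ballots ranking Brookfield above Irvine: 5.
Irvine wins 20–5, a margin of 15.

15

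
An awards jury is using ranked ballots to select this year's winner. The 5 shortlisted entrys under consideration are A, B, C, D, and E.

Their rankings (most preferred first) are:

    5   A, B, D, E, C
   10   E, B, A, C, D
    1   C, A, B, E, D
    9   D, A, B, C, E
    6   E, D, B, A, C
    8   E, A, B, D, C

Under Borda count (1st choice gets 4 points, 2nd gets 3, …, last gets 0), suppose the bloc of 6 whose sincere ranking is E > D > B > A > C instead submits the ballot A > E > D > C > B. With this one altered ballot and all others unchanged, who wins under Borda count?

Borda totals with the altered ballot: A 118, B 81, C 29, D 66, E 96.
The switch changes the winner from E to A.

A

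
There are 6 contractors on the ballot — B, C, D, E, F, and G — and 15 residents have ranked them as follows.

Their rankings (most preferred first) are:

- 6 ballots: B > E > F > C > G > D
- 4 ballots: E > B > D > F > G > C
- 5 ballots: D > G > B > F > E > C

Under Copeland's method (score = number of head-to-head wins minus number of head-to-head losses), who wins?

Pairwise results:
  B vs C: B wins 15–0.
  B vs D: B wins 10–5.
  B vs E: B wins 11–4.
  B vs F: B wins 15–0.
  B vs G: B wins 10–5.
  C vs D: D wins 9–6.
  C vs E: E wins 15–0.
  C vs F: F wins 15–0.
  C vs G: G wins 9–6.
  D vs E: E wins 10–5.
  D vs F: D wins 9–6.
  D vs G: D wins 9–6.
  E vs F: E wins 10–5.
  E vs G: E wins 10–5.
  F vs G: F wins 10–5.
Copeland scores (wins − losses):
  B: 5 − 0 = 5
  C: 0 − 5 = -5
  D: 3 − 2 = 1
  E: 4 − 1 = 3
  F: 2 − 3 = -1
  G: 1 − 4 = -3
B has the best Copeland score.

B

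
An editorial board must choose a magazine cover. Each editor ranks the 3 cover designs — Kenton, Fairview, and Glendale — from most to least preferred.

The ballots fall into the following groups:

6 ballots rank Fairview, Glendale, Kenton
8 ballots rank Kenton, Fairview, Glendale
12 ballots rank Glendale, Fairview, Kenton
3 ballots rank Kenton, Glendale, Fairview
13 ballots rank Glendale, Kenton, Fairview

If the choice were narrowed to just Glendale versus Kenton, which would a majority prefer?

Ballots ranking Glendale above Kenton: 6+12+13 = 31.
Ballots ranking Kenton above Glendale: 8+3 = 11.
Glendale wins the head-to-head, 31–11.

Glendale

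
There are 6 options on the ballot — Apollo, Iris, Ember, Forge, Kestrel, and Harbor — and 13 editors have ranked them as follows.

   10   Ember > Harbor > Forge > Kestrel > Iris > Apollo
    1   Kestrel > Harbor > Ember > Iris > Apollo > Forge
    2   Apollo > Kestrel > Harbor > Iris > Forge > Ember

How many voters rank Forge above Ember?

2

Ballots ranking Forge above Ember: 2.
Ballots ranking Ember above Forge: 10+1 = 11.
So 2 of 13 voters prefer Forge to Ember.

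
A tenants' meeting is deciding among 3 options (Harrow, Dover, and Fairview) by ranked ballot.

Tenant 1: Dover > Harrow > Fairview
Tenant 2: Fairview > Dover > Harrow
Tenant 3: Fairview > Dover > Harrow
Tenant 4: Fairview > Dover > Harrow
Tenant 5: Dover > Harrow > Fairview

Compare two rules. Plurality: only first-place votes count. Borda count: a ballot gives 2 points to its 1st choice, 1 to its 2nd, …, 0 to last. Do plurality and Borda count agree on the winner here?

No

Plurality first-place counts: Harrow 0, Dover 2, Fairview 3 → Fairview.
Borda totals: Harrow 2, Dover 7, Fairview 6 → Dover.
The two rules disagree: plurality picks Fairview, Borda picks Dover.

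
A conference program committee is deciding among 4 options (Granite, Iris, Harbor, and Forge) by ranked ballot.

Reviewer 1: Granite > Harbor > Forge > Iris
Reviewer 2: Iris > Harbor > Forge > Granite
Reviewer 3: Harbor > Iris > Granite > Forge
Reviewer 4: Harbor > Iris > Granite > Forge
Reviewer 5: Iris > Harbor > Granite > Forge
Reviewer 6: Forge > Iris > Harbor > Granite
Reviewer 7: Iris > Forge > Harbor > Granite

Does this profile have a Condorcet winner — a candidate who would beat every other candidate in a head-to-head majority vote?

Yes

Head-to-head results (7 voters total):
Granite vs Iris: Iris wins 6–1.
Granite vs Harbor: Harbor wins 6–1.
Granite vs Forge: Granite wins 4–3.
Iris vs Harbor: Iris wins 4–3.
Iris vs Forge: Iris wins 5–2.
Harbor vs Forge: Harbor wins 5–2.
Iris beats each rival — Granite (6–1), Harbor (4–3), Forge (5–2) — so Iris is the Condorcet winner.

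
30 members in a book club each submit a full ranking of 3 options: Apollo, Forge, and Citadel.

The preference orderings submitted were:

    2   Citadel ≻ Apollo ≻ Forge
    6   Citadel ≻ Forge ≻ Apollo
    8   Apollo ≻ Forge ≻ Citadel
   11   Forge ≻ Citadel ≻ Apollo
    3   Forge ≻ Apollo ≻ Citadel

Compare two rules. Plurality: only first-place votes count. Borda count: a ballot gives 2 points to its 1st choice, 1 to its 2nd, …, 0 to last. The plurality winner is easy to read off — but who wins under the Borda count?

Forge

Plurality first-place counts: Apollo 8, Forge 14, Citadel 8 → Forge.
Borda totals: Apollo 21, Forge 42, Citadel 27 → Forge.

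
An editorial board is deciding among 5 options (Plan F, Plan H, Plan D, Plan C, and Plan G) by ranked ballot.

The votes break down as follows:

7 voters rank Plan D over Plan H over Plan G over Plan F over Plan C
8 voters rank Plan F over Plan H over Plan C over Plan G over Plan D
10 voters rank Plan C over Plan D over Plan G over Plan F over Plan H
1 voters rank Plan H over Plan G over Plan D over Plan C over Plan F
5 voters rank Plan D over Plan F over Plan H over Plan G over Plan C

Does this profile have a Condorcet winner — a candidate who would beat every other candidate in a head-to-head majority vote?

Head-to-head results (31 voters total):
Plan F vs Plan H: Plan F wins 23–8.
Plan F vs Plan D: Plan D wins 23–8.
Plan F vs Plan C: Plan F wins 20–11.
Plan F vs Plan G: Plan G wins 18–13.
Plan H vs Plan D: Plan D wins 22–9.
Plan H vs Plan C: Plan H wins 21–10.
Plan H vs Plan G: Plan H wins 21–10.
Plan D vs Plan C: Plan C wins 18–13.
Plan D vs Plan G: Plan D wins 22–9.
Plan C vs Plan G: Plan C wins 18–13.
No candidate beats all others: Plan F beats Plan H beats Plan G beats Plan F, a majority cycle.

No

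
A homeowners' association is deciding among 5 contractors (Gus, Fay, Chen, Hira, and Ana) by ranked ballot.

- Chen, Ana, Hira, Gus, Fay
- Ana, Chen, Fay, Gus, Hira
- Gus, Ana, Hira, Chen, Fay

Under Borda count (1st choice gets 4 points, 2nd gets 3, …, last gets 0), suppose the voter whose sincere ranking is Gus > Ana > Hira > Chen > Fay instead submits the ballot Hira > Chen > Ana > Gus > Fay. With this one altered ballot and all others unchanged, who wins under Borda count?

Chen

Borda totals with the altered ballot: Gus 3, Fay 2, Chen 10, Hira 6, Ana 9.
The switch changes the winner from Ana to Chen.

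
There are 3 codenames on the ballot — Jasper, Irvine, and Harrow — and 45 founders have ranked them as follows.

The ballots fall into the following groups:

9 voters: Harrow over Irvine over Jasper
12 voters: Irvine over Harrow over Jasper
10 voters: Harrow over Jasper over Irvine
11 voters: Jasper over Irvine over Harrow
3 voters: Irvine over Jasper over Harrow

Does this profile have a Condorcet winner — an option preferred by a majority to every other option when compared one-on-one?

Yes

Head-to-head results (45 voters total):
Jasper vs Irvine: Irvine wins 24–21.
Jasper vs Harrow: Harrow wins 31–14.
Irvine vs Harrow: Irvine wins 26–19.
Irvine beats each rival — Jasper (24–21), Harrow (26–19) — so Irvine is the Condorcet winner.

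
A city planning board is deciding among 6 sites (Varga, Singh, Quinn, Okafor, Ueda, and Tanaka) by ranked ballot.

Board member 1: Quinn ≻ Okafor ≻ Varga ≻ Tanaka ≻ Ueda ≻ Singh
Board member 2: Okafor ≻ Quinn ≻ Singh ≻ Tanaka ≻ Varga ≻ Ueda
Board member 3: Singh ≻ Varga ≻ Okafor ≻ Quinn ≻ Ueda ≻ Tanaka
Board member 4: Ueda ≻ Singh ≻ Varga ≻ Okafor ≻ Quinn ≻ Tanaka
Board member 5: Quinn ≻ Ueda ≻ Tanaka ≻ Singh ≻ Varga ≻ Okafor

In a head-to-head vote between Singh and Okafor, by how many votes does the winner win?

Ballots ranking Singh above Okafor: 3.
Ballots ranking Okafor above Singh: 2.
Singh wins 3–2, a margin of 1.

1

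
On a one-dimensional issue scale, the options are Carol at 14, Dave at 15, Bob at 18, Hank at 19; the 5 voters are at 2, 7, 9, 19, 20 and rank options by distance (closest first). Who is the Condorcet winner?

Carol

With single-peaked preferences on a line, the Condorcet winner is the candidate closest to the median voter.
The median voter (position 9) is closest to Carol at 14.
Check: Carol vs Bob — voters closer to Carol: 3 of 5.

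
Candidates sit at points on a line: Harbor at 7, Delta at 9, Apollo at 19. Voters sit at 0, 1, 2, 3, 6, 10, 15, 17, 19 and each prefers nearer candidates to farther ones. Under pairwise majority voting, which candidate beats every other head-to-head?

With single-peaked preferences on a line, the Condorcet winner is the candidate closest to the median voter.
The median voter (position 6) is closest to Harbor at 7.
Check: Harbor vs Delta — voters closer to Harbor: 5 of 9.

Harbor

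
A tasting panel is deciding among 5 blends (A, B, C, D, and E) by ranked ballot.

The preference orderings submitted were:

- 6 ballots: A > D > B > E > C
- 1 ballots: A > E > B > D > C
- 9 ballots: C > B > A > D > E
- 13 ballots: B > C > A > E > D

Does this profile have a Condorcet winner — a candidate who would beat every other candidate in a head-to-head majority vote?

Yes

Head-to-head results (29 voters total):
A vs B: B wins 22–7.
A vs C: C wins 22–7.
A vs D: A wins 29–0.
A vs E: A wins 29–0.
B vs C: B wins 20–9.
B vs D: B wins 23–6.
B vs E: B wins 28–1.
C vs D: C wins 22–7.
C vs E: C wins 22–7.
D vs E: D wins 15–14.
B beats each rival — A (22–7), C (20–9), D (23–6), E (28–1) — so B is the Condorcet winner.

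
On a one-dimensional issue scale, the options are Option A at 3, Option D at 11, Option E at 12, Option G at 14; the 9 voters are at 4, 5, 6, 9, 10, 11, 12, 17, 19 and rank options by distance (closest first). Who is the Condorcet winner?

Option D

With single-peaked preferences on a line, the Condorcet winner is the candidate closest to the median voter.
The median voter (position 10) is closest to Option D at 11.
Check: Option D vs Option E — voters closer to Option D: 6 of 9.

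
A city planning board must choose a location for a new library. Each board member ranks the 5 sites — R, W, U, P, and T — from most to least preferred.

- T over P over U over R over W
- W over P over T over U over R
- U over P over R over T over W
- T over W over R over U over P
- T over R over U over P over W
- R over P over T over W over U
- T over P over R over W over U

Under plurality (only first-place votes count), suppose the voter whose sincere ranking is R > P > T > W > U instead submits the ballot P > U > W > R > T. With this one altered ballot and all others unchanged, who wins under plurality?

T

First-place totals with the altered ballot: R 0, W 1, U 1, P 1, T 4.
The winner is unchanged: still T.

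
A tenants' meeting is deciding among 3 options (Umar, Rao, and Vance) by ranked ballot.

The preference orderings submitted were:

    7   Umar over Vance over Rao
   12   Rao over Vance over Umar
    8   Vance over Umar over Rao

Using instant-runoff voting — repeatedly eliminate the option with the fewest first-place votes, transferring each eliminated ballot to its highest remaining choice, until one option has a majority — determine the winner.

Vance

Round 1: Rao 12, Vance 8, Umar 7. Umar has the fewest and is eliminated.
Round 2: Vance 15, Rao 12. Vance has a majority.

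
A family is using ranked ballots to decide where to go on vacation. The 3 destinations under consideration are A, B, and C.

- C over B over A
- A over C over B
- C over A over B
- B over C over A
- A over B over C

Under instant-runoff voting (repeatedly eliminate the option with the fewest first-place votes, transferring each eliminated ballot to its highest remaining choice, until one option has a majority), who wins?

C

Round 1: A 2, C 2, B 1. B has the fewest and is eliminated.
Round 2: C 3, A 2. C has a majority.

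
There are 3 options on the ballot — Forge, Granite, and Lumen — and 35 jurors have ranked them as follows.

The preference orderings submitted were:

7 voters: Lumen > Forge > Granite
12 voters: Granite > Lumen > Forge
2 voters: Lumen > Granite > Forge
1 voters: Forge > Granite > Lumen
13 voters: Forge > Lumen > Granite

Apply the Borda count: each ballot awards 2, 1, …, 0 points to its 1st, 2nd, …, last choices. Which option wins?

Lumen

Borda scores:
  Forge: 7·1 + 12·0 + 2·0 + 2 + 13·2 = 35
  Granite: 7·0 + 12·2 + 2·1 + 1 + 13·0 = 27
  Lumen: 7·2 + 12·1 + 2·2 + 0 + 13·1 = 43
Lumen has the highest total.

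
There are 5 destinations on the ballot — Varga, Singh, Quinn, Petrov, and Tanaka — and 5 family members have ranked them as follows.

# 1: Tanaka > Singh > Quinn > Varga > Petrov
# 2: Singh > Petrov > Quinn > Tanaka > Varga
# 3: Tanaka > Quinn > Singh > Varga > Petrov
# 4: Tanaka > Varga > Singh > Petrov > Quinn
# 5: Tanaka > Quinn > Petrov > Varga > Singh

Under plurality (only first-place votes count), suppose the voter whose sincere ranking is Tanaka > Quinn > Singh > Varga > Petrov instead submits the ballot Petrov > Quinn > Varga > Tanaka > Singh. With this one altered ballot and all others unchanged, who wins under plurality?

Tanaka

First-place totals with the altered ballot: Varga 0, Singh 1, Quinn 0, Petrov 1, Tanaka 3.
The winner is unchanged: still Tanaka.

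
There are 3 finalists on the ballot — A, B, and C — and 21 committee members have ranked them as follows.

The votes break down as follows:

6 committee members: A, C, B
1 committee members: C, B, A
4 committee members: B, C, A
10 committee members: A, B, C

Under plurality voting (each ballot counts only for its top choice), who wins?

A

First-place vote totals:
  A: 16
  B: 4
  C: 1
A has the most first-place votes.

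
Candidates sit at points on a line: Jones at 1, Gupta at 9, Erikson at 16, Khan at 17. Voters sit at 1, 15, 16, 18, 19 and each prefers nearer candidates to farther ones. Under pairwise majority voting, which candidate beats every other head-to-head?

With single-peaked preferences on a line, the Condorcet winner is the candidate closest to the median voter.
The median voter (position 16) is closest to Erikson at 16.
Check: Erikson vs Gupta — voters closer to Erikson: 4 of 5.

Erikson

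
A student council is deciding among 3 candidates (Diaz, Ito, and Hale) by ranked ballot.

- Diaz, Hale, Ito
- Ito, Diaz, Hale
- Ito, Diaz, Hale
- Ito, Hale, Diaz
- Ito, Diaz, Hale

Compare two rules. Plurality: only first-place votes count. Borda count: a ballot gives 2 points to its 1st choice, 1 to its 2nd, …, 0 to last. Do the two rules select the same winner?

Plurality first-place counts: Diaz 1, Ito 4, Hale 0 → Ito.
Borda totals: Diaz 5, Ito 8, Hale 2 → Ito.
The two rules agree on Ito.

Yes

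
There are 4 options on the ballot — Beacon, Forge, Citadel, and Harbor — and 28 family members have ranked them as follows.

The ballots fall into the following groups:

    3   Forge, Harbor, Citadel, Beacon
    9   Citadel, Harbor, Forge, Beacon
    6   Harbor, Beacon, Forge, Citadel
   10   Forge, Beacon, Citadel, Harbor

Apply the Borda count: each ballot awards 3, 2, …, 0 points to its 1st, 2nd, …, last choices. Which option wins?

Borda scores:
  Beacon: 3·0 + 9·0 + 6·2 + 10·2 = 32
  Forge: 3·3 + 9·1 + 6·1 + 10·3 = 54
  Citadel: 3·1 + 9·3 + 6·0 + 10·1 = 40
  Harbor: 3·2 + 9·2 + 6·3 + 10·0 = 42
Forge has the highest total.

Forge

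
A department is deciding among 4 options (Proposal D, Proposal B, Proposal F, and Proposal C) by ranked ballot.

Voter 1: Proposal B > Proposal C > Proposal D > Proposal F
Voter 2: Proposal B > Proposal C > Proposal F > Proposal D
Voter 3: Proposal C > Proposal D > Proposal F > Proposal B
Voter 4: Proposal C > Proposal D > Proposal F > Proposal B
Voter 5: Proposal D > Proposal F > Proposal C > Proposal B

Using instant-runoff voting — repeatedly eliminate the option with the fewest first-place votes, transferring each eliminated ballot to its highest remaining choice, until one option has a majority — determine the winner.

Round 1: Proposal B 2, Proposal C 2, Proposal D 1, Proposal F 0. Proposal F has the fewest and is eliminated.
Round 2: Proposal B 2, Proposal C 2, Proposal D 1. Proposal D has the fewest and is eliminated.
Round 3: Proposal C 3, Proposal B 2. Proposal C has a majority.

Proposal C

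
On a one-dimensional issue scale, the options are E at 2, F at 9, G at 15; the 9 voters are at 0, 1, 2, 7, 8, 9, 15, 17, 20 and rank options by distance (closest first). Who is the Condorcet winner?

With single-peaked preferences on a line, the Condorcet winner is the candidate closest to the median voter.
The median voter (position 8) is closest to F at 9.
Check: F vs E — voters closer to F: 6 of 9.

F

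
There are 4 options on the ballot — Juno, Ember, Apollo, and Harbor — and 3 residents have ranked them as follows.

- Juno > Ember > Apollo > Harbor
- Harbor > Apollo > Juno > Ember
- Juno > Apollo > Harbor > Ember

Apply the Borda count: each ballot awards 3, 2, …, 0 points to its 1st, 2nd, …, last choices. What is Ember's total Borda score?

2

Borda scores:
  Juno: 3 + 1 + 3 = 7
  Ember: 2 + 0 + 0 = 2
  Apollo: 1 + 2 + 2 = 5
  Harbor: 0 + 3 + 1 = 4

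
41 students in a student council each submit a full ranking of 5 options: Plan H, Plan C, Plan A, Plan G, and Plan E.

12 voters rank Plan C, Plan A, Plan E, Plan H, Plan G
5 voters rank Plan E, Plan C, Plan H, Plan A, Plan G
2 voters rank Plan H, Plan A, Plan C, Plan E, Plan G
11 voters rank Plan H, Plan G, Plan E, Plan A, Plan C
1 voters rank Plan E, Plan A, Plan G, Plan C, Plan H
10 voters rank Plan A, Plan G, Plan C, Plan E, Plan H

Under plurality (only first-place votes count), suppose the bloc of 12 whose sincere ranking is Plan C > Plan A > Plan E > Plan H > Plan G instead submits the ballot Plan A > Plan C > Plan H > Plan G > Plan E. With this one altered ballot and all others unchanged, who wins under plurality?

Plan A

First-place totals with the altered ballot: Plan H 13, Plan C 0, Plan A 22, Plan G 0, Plan E 6.
The switch changes the winner from Plan H to Plan A.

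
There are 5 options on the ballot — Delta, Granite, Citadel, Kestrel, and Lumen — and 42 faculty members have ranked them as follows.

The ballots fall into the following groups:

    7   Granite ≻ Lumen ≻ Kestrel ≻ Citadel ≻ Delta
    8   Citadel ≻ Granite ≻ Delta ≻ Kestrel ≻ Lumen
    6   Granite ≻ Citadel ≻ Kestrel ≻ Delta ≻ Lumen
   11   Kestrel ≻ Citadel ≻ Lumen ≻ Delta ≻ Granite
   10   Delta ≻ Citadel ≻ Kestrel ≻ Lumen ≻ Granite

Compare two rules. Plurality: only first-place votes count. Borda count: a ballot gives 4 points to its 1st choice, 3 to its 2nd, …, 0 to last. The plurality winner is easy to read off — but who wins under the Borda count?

Plurality first-place counts: Delta 10, Granite 13, Citadel 8, Kestrel 11, Lumen 0 → Granite.
Borda totals: Delta 73, Granite 76, Citadel 120, Kestrel 98, Lumen 53 → Citadel.

Citadel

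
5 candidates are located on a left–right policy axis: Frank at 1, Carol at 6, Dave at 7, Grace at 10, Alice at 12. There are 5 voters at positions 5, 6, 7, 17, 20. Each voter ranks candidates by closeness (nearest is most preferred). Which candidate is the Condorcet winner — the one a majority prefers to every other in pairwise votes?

With single-peaked preferences on a line, the Condorcet winner is the candidate closest to the median voter.
The median voter (position 7) is closest to Dave at 7.
Check: Dave vs Frank — voters closer to Dave: 5 of 5.

Dave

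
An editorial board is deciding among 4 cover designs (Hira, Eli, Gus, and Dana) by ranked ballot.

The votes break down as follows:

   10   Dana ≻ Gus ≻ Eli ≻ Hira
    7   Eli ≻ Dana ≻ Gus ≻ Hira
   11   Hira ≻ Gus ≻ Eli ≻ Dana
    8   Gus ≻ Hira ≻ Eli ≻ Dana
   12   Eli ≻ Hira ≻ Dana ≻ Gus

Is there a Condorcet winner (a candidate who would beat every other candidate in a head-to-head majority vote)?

No

Head-to-head results (48 voters total):
Hira vs Eli: Eli wins 29–19.
Hira vs Gus: Gus wins 25–23.
Hira vs Dana: Hira wins 31–17.
Eli vs Gus: Gus wins 29–19.
Eli vs Dana: Eli wins 38–10.
Gus vs Dana: Dana wins 29–19.
No candidate beats all others: Hira beats Dana beats Gus beats Hira, a majority cycle.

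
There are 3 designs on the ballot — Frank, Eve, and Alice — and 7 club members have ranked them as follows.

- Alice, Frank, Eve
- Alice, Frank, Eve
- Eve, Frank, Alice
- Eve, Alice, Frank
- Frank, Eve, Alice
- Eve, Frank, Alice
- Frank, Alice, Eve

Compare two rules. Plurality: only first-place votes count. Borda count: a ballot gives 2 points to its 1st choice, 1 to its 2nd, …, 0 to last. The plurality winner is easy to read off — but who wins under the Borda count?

Plurality first-place counts: Frank 2, Eve 3, Alice 2 → Eve.
Borda totals: Frank 8, Eve 7, Alice 6 → Frank.

Frank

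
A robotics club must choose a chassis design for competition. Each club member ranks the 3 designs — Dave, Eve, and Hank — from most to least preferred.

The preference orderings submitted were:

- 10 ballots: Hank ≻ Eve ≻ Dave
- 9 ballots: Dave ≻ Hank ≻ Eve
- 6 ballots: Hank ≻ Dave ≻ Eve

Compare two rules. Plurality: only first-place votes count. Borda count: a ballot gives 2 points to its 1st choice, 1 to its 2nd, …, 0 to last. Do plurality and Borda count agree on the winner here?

Plurality first-place counts: Dave 9, Eve 0, Hank 16 → Hank.
Borda totals: Dave 24, Eve 10, Hank 41 → Hank.
The two rules agree on Hank.

Yes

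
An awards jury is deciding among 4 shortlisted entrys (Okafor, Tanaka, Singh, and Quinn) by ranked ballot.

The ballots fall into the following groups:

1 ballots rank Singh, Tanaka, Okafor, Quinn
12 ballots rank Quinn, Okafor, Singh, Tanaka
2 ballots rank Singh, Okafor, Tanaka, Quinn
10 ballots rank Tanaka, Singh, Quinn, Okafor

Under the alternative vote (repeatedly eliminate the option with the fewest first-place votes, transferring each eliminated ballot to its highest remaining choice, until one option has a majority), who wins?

Round 1: Quinn 12, Tanaka 10, Singh 3, Okafor 0. Okafor has the fewest and is eliminated.
Round 2: Quinn 12, Tanaka 10, Singh 3. Singh has the fewest and is eliminated.
Round 3: Tanaka 13, Quinn 12. Tanaka has a majority.

Tanaka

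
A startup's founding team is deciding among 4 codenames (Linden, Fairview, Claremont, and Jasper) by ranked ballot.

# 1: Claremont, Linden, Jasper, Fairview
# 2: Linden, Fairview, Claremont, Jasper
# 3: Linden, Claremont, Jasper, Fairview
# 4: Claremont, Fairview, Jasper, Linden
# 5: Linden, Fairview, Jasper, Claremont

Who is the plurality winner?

Linden

First-place vote totals:
  Linden: 3
  Fairview: 0
  Claremont: 2
  Jasper: 0
Linden has the most first-place votes.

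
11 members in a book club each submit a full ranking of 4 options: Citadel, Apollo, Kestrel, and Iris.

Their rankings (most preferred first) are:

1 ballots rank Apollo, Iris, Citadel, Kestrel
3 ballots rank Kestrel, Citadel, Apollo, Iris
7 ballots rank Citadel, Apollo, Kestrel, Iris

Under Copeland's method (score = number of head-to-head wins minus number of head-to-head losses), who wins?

Pairwise results:
  Citadel vs Apollo: Citadel wins 10–1.
  Citadel vs Kestrel: Citadel wins 8–3.
  Citadel vs Iris: Citadel wins 10–1.
  Apollo vs Kestrel: Apollo wins 8–3.
  Apollo vs Iris: Apollo wins 11–0.
  Kestrel vs Iris: Kestrel wins 10–1.
Copeland scores (wins − losses):
  Citadel: 3 − 0 = 3
  Apollo: 2 − 1 = 1
  Kestrel: 1 − 2 = -1
  Iris: 0 − 3 = -3
Citadel has the best Copeland score.

Citadel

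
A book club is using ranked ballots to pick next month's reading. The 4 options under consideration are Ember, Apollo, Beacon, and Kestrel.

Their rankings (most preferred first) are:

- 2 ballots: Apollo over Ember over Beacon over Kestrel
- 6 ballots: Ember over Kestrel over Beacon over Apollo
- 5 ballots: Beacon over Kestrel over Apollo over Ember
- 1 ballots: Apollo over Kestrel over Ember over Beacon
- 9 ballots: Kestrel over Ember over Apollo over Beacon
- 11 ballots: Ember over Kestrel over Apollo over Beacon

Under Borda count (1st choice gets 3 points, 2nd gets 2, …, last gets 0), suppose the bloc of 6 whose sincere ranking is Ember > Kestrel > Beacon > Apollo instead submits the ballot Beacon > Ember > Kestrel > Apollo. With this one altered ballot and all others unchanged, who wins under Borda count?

Borda totals with the altered ballot: Ember 68, Apollo 34, Beacon 35, Kestrel 67.
The winner is unchanged: still Ember.

Ember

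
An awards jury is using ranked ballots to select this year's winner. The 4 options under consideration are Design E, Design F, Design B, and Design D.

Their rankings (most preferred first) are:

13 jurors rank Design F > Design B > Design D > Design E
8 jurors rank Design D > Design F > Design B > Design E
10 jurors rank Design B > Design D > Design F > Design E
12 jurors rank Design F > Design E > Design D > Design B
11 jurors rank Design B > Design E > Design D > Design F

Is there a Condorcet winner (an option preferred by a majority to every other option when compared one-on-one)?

No

Head-to-head results (54 voters total):
Design E vs Design F: Design F wins 43–11.
Design E vs Design B: Design B wins 42–12.
Design E vs Design D: Design D wins 31–23.
Design F vs Design B: Design F wins 33–21.
Design F vs Design D: Design D wins 29–25.
Design B vs Design D: Design B wins 34–20.
No candidate beats all others: Design F beats Design B beats Design D beats Design F, a majority cycle.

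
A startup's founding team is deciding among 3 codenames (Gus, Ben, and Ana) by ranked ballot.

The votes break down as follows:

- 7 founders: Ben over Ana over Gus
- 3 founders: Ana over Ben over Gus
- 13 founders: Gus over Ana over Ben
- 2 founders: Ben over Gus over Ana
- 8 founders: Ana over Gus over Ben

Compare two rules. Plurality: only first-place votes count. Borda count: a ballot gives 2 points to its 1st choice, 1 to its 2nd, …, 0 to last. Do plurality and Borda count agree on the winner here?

No

Plurality first-place counts: Gus 13, Ben 9, Ana 11 → Gus.
Borda totals: Gus 36, Ben 21, Ana 42 → Ana.
The two rules disagree: plurality picks Gus, Borda picks Ana.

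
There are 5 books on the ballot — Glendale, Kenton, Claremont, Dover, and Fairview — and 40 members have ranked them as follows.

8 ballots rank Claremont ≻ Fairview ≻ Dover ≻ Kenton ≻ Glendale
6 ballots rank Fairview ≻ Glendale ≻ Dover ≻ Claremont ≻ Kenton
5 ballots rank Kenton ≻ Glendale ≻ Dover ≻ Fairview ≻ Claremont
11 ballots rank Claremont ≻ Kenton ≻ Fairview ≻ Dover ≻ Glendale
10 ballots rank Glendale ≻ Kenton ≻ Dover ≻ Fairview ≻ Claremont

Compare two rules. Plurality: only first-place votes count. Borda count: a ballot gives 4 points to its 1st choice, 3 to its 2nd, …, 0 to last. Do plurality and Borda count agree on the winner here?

Plurality first-place counts: Glendale 10, Kenton 5, Claremont 19, Dover 0, Fairview 6 → Claremont.
Borda totals: Glendale 73, Kenton 91, Claremont 82, Dover 69, Fairview 85 → Kenton.
The two rules disagree: plurality picks Claremont, Borda picks Kenton.

No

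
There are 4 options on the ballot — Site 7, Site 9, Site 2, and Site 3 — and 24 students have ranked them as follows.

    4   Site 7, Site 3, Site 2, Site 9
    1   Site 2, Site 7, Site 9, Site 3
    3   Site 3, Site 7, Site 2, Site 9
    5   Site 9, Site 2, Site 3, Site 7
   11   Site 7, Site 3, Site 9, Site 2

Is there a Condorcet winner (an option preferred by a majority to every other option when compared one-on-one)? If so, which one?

Site 7

Head-to-head results (24 voters total):
Site 7 vs Site 9: Site 7 wins 19–5.
Site 7 vs Site 2: Site 7 wins 18–6.
Site 7 vs Site 3: Site 7 wins 16–8.
Site 9 vs Site 2: Site 9 wins 16–8.
Site 9 vs Site 3: Site 3 wins 18–6.
Site 2 vs Site 3: Site 3 wins 18–6.
Site 7 beats each rival — Site 9 (19–5), Site 2 (18–6), Site 3 (16–8) — so Site 7 is the Condorcet winner.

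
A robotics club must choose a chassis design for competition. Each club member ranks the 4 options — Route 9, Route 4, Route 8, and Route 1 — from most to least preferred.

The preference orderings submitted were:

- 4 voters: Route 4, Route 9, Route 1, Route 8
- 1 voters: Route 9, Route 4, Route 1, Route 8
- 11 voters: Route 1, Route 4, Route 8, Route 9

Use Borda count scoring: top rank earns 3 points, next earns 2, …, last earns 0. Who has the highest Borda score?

Route 1

Borda scores:
  Route 9: 4·2 + 3 + 11·0 = 11
  Route 4: 4·3 + 2 + 11·2 = 36
  Route 8: 4·0 + 0 + 11·1 = 11
  Route 1: 4·1 + 1 + 11·3 = 38
Route 1 has the highest total.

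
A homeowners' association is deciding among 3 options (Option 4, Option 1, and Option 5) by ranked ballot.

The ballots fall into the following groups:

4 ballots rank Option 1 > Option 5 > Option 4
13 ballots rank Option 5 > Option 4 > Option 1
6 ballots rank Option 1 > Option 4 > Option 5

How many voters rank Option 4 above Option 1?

Ballots ranking Option 4 above Option 1: 13.
Ballots ranking Option 1 above Option 4: 4+6 = 10.
So 13 of 23 voters prefer Option 4 to Option 1.

13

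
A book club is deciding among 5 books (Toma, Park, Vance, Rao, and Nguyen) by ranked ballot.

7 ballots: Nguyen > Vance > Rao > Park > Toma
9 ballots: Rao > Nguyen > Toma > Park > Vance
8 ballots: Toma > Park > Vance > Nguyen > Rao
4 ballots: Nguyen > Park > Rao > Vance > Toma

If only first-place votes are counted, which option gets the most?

Nguyen

First-place vote totals:
  Toma: 8
  Park: 0
  Vance: 0
  Rao: 9
  Nguyen: 11
Nguyen has the most first-place votes.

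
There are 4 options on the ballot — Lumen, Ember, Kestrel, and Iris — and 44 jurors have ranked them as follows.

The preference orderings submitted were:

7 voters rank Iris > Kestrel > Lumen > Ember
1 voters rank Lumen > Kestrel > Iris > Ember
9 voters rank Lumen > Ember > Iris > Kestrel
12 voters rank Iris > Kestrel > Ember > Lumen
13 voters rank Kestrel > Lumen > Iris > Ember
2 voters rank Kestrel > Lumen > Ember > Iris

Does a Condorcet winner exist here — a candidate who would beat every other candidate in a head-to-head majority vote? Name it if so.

Head-to-head results (44 voters total):
Lumen vs Ember: Lumen wins 32–12.
Lumen vs Kestrel: Kestrel wins 34–10.
Lumen vs Iris: Lumen wins 25–19.
Ember vs Kestrel: Kestrel wins 35–9.
Ember vs Iris: Iris wins 33–11.
Kestrel vs Iris: Iris wins 28–16.
No candidate beats all others: Lumen beats Iris beats Kestrel beats Lumen, a majority cycle.

No Condorcet winner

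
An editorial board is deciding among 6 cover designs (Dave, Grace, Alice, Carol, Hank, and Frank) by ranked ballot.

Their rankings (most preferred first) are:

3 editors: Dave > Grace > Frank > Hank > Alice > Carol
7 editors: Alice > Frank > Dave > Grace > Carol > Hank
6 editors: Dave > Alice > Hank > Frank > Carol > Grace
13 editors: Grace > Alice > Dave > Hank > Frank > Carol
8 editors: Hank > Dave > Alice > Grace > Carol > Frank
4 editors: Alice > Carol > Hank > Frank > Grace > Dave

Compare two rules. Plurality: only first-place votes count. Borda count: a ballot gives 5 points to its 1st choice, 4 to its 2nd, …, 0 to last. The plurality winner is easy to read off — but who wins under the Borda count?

Alice

Plurality first-place counts: Dave 9, Grace 13, Alice 11, Carol 0, Hank 8, Frank 0 → Grace.
Borda totals: Dave 137, Grace 111, Alice 158, Carol 37, Hank 102, Frank 70 → Alice.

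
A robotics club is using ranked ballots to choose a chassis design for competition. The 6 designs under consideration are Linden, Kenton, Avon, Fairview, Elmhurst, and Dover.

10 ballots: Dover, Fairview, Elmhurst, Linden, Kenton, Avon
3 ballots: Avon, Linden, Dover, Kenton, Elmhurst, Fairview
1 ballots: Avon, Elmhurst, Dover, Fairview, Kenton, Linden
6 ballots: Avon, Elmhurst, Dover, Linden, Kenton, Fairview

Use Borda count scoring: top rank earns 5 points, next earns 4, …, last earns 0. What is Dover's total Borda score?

80

Borda scores:
  Linden: 10·2 + 3·4 + 0 + 6·2 = 44
  Kenton: 10·1 + 3·2 + 1 + 6·1 = 23
  Avon: 10·0 + 3·5 + 5 + 6·5 = 50
  Fairview: 10·4 + 3·0 + 2 + 6·0 = 42
  Elmhurst: 10·3 + 3·1 + 4 + 6·4 = 61
  Dover: 10·5 + 3·3 + 3 + 6·3 = 80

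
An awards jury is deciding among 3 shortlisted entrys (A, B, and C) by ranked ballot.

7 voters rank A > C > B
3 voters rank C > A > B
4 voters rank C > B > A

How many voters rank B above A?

Ballots ranking B above A: 4.
Ballots ranking A above B: 7+3 = 10.
So 4 of 14 voters prefer B to A.

4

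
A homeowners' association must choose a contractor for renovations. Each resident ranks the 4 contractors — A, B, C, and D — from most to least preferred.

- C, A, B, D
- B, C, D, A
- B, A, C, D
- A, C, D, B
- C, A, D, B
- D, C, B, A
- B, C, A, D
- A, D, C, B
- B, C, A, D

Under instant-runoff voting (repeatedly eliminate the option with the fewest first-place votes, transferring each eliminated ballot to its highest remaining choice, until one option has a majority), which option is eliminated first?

Round 1: B 4, A 2, C 2, D 1. D has the fewest and is eliminated.
Round 2: B 4, C 3, A 2. A has the fewest and is eliminated.
Round 3: C 5, B 4. C has a majority.

D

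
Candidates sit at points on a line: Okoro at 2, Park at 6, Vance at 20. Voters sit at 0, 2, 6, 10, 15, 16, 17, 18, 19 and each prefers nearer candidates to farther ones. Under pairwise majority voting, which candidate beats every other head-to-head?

Vance

With single-peaked preferences on a line, the Condorcet winner is the candidate closest to the median voter.
The median voter (position 15) is closest to Vance at 20.
Check: Vance vs Okoro — voters closer to Vance: 5 of 9.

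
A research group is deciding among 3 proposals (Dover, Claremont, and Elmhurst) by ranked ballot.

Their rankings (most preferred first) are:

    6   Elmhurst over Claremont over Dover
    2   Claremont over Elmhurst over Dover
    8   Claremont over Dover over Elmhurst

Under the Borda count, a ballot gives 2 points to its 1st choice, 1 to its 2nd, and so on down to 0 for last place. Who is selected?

Borda scores:
  Dover: 6·0 + 2·0 + 8·1 = 8
  Claremont: 6·1 + 2·2 + 8·2 = 26
  Elmhurst: 6·2 + 2·1 + 8·0 = 14
Claremont has the highest total.

Claremont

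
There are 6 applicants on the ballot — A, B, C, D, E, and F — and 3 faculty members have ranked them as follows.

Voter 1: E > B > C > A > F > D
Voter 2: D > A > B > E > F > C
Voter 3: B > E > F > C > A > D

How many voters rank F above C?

Ballots ranking F above C: 2.
Ballots ranking C above F: 1.
So 2 of 3 voters prefer F to C.

2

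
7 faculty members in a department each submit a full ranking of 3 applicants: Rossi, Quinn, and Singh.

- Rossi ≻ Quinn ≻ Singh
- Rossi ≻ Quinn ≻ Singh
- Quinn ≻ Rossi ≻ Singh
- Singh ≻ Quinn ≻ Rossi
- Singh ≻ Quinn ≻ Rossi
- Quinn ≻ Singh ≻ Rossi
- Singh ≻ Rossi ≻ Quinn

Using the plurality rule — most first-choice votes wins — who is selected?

First-place vote totals:
  Rossi: 2
  Quinn: 2
  Singh: 3
Singh has the most first-place votes.

Singh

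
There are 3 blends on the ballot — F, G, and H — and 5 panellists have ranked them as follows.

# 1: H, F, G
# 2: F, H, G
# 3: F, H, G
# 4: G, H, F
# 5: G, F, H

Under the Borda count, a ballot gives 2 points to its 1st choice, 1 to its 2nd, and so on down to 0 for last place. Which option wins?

F

Borda scores:
  F: 1 + 2 + 2 + 0 + 1 = 6
  G: 0 + 0 + 0 + 2 + 2 = 4
  H: 2 + 1 + 1 + 1 + 0 = 5
F has the highest total.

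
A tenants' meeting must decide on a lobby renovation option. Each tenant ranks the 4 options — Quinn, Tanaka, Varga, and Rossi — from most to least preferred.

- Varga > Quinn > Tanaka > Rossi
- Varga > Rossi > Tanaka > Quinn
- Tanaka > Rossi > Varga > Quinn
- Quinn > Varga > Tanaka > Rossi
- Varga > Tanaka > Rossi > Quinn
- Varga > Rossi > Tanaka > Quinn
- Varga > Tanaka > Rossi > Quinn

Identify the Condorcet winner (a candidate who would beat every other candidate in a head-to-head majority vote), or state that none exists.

Head-to-head results (7 voters total):
Quinn vs Tanaka: Tanaka wins 5–2.
Quinn vs Varga: Varga wins 6–1.
Quinn vs Rossi: Rossi wins 5–2.
Tanaka vs Varga: Varga wins 6–1.
Tanaka vs Rossi: Tanaka wins 5–2.
Varga vs Rossi: Varga wins 6–1.
Varga beats each rival — Quinn (6–1), Tanaka (6–1), Rossi (6–1) — so Varga is the Condorcet winner.

Varga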